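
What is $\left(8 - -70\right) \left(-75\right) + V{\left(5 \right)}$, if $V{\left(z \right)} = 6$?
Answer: $-5844$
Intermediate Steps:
$\left(8 - -70\right) \left(-75\right) + V{\left(5 \right)} = \left(8 - -70\right) \left(-75\right) + 6 = \left(8 + 70\right) \left(-75\right) + 6 = 78 \left(-75\right) + 6 = -5850 + 6 = -5844$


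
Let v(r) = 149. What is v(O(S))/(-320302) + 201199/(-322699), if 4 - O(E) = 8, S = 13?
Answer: -64492524249/103361135098 ≈ -0.62395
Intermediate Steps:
O(E) = -4 (O(E) = 4 - 1*8 = 4 - 8 = -4)
v(O(S))/(-320302) + 201199/(-322699) = 149/(-320302) + 201199/(-322699) = 149*(-1/320302) + 201199*(-1/322699) = -149/320302 - 201199/322699 = -64492524249/103361135098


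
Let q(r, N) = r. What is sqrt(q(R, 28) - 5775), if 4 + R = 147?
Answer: 16*I*sqrt(22) ≈ 75.047*I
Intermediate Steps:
R = 143 (R = -4 + 147 = 143)
sqrt(q(R, 28) - 5775) = sqrt(143 - 5775) = sqrt(-5632) = 16*I*sqrt(22)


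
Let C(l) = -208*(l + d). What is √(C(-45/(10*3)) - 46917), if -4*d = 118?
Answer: I*√40469 ≈ 201.17*I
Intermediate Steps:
d = -59/2 (d = -¼*118 = -59/2 ≈ -29.500)
C(l) = 6136 - 208*l (C(l) = -208*(l - 59/2) = -208*(-59/2 + l) = 6136 - 208*l)
√(C(-45/(10*3)) - 46917) = √((6136 - (-9360)/(10*3)) - 46917) = √((6136 - (-9360)/30) - 46917) = √((6136 - 208*(-3/2)) - 46917) = √((6136 + 312) - 46917) = √(6448 - 46917) = √(-40469) = I*√40469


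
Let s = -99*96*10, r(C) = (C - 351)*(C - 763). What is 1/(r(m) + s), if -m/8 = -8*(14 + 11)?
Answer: 1/950373 ≈ 1.0522e-6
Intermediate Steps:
m = 1600 (m = -(-64)*(14 + 11) = -(-64)*25 = -8*(-200) = 1600)
r(C) = (-763 + C)*(-351 + C) (r(C) = (-351 + C)*(-763 + C) = (-763 + C)*(-351 + C))
s = -95040 (s = -9504*10 = -95040)
1/(r(m) + s) = 1/((267813 + 1600² - 1114*1600) - 95040) = 1/((267813 + 2560000 - 1782400) - 95040) = 1/(1045413 - 95040) = 1/950373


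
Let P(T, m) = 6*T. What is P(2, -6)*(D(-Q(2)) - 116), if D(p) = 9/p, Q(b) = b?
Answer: -1446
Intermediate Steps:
P(2, -6)*(D(-Q(2)) - 116) = (6*2)*(9/((-1*2)) - 116) = 12*(9/(-2) - 116) = 12*(9*(-½) - 116) = 12*(-9/2 - 116) = 12*(-241/2) = -1446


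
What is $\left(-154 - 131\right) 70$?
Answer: $-19950$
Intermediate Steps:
$\left(-154 - 131\right) 70 = \left(-285\right) 70 = -19950$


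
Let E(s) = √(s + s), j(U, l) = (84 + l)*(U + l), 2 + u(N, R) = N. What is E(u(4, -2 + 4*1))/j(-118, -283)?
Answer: 2/79799 ≈ 2.5063e-5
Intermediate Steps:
u(N, R) = -2 + N
E(s) = √2*√s (E(s) = √(2*s) = √2*√s)
E(u(4, -2 + 4*1))/j(-118, -283) = (√2*√(-2 + 4))/((-283)² + 84*(-118) + 84*(-283) - 118*(-283)) = (√2*√2)/(80089 - 9912 - 23772 + 33394) = 2/79799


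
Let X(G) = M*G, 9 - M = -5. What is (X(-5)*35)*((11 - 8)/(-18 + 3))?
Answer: 490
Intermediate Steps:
M = 14 (M = 9 - 1*(-5) = 9 + 5 = 14)
X(G) = 14*G
(X(-5)*35)*((11 - 8)/(-18 + 3)) = ((14*(-5))*35)*((11 - 8)/(-18 + 3)) = (-70*35)*(3/(-15)) = -7350*(-1)/15 = -2450*(-⅕) = 490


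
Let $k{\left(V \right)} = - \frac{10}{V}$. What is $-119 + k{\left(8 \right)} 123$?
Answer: $- \frac{1091}{4} \approx -272.75$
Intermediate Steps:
$-119 + k{\left(8 \right)} 123 = -119 + - \frac{10}{8} \cdot 123 = -119 + \left(-10\right) \frac{1}{8} \cdot 123 = -119 - \frac{615}{4} = - \frac{1091}{4}$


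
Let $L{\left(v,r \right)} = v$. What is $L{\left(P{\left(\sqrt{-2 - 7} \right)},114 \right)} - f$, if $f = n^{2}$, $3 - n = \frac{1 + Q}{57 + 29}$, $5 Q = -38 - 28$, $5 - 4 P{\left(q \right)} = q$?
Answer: $- \frac{398519}{46225} - \frac{3 i}{4} \approx -8.6213 - 0.75 i$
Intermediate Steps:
$P{\left(q \right)} = \frac{5}{4} - \frac{q}{4}$
$Q = - \frac{66}{5}$ ($Q = \frac{-38 - 28}{5} = \frac{1}{5} \left(-66\right) = - \frac{66}{5} \approx -13.2$)
$n = \frac{1351}{430}$ ($n = 3 - \frac{1 - \frac{66}{5}}{57 + 29} = 3 - - \frac{61}{5 \cdot 86} = 3 - \left(- \frac{61}{5}\right) \frac{1}{86} = 3 - - \frac{61}{430} = 3 + \frac{61}{430} = \frac{1351}{430} \approx 3.1419$)
$f = \frac{1825201}{184900}$ ($f = \left(\frac{1351}{430}\right)^{2} = \frac{1825201}{184900} \approx 9.8713$)
$L{\left(P{\left(\sqrt{-2 - 7} \right)},114 \right)} - f = \left(\frac{5}{4} - \frac{\sqrt{-2 - 7}}{4}\right) - \frac{1825201}{184900} = \left(\frac{5}{4} - \frac{\sqrt{-9}}{4}\right) - \frac{1825201}{184900} = \left(\frac{5}{4} - \frac{3 i}{4}\right) - \frac{1825201}{184900} = - \frac{398519}{46225} - \frac{3 i}{4}$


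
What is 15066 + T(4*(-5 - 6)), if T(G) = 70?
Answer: 15136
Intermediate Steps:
15066 + T(4*(-5 - 6)) = 15066 + 70 = 15136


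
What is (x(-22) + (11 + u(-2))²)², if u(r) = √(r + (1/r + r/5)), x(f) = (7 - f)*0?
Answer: (110 + I*√290)⁴/10000 ≈ 12544.0 + 8849.2*I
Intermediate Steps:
x(f) = 0
u(r) = √(1/r + 6*r/5) (u(r) = √(r + (1/r + r*(⅕))) = √(r + (1/r + r/5)) = √(1/r + 6*r/5))
(x(-22) + (11 + u(-2))²)² = (0 + (11 + √(25/(-2) + 30*(-2))/5)²)² = (0 + (11 + √(25*(-½) - 60)/5)²)² = (0 + (11 + √(-25/2 - 60)/5)²)² = (0 + (11 + √(-145/2)/5)²)² = (0 + (11 + (I*√290/2)/5)²)² = (0 + (11 + I*√290/10)²)² = ((11 + I*√290/10)²)² = (11 + I*√290/10)⁴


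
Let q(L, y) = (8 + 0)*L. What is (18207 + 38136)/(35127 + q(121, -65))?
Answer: 56343/36095 ≈ 1.5610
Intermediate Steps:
q(L, y) = 8*L
(18207 + 38136)/(35127 + q(121, -65)) = (18207 + 38136)/(35127 + 8*121) = 56343/(35127 + 968) = 56343/36095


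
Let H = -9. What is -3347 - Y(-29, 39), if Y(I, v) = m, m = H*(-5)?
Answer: -3392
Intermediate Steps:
m = 45 (m = -9*(-5) = 45)
Y(I, v) = 45
-3347 - Y(-29, 39) = -3347 - 1*45 = -3347 - 45 = -3392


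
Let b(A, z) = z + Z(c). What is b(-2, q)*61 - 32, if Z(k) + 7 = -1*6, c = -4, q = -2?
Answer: -947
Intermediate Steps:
Z(k) = -13 (Z(k) = -7 - 1*6 = -7 - 6 = -13)
b(A, z) = -13 + z (b(A, z) = z - 13 = -13 + z)
b(-2, q)*61 - 32 = (-13 - 2)*61 - 32 = -15*61 - 32 = -915 - 32 = -947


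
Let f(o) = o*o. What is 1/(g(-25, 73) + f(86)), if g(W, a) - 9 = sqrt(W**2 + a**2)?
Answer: 7405/54828071 - sqrt(5954)/54828071 ≈ 0.00013365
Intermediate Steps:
f(o) = o**2
g(W, a) = 9 + sqrt(W**2 + a**2)
1/(g(-25, 73) + f(86)) = 1/((9 + sqrt((-25)**2 + 73**2)) + 86**2) = 1/((9 + sqrt(625 + 5329)) + 7396) = 1/((9 + sqrt(5954)) + 7396) = 1/(7405 + sqrt(5954))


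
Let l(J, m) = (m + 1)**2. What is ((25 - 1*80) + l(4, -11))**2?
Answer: 2025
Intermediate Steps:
l(J, m) = (1 + m)**2
((25 - 1*80) + l(4, -11))**2 = ((25 - 1*80) + (1 - 11)**2)**2 = ((25 - 80) + (-10)**2)**2 = (-55 + 100)**2 = 45**2 = 2025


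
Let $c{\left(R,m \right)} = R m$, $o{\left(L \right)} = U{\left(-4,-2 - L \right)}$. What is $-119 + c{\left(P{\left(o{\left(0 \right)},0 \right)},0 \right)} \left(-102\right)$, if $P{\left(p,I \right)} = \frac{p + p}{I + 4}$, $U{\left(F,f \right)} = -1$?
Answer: $-119$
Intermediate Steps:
$o{\left(L \right)} = -1$
$P{\left(p,I \right)} = \frac{2 p}{4 + I}$
$-119 + c{\left(P{\left(o{\left(0 \right)},0 \right)},0 \right)} \left(-102\right) = -119 + 2 \left(-1\right) \frac{1}{4 + 0} \cdot 0 \left(-102\right) = -119 + 2 \left(-1\right) \frac{1}{4} \cdot 0 \left(-102\right) = -119 + \left(- \frac{1}{2}\right) 0 \left(-102\right) = -119 + 0 \left(-102\right) = -119 + 0 = -119$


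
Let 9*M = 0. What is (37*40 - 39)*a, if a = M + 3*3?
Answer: 12969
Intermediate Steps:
M = 0 (M = (⅑)*0 = 0)
a = 9 (a = 0 + 3*3 = 0 + 9 = 9)
(37*40 - 39)*a = (37*40 - 39)*9 = (1480 - 39)*9 = 1441*9 = 12969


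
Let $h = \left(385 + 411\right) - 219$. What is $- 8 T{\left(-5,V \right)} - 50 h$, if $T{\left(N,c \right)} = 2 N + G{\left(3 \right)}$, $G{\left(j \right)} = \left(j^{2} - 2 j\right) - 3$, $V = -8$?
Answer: $-28770$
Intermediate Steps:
$G{\left(j \right)} = -3 + j^{2} - 2 j$
$T{\left(N,c \right)} = 2 N$ ($T{\left(N,c \right)} = 2 N - \left(9 - 9\right) = 2 N - 0 = 2 N + 0 = 2 N$)
$h = 577$ ($h = 796 - 219 = 577$)
$- 8 T{\left(-5,V \right)} - 50 h = - 8 \cdot 2 \left(-5\right) - 28850 = \left(-8\right) \left(-10\right) - 28850 = 80 - 28850 = -28770$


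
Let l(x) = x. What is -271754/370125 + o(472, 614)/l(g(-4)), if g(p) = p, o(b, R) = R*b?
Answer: -81509326/1125 ≈ -72453.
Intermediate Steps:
-271754/370125 + o(472, 614)/l(g(-4)) = -271754/370125 + (614*472)/(-4) = -271754*1/370125 + 289808*(-1/4) = -826/1125 - 72452 = -81509326/1125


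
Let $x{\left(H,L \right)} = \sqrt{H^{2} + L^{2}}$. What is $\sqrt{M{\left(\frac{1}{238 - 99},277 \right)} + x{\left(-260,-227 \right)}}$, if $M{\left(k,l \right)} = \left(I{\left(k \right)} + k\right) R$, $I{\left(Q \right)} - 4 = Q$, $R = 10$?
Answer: $\frac{\sqrt{775620 + 19321 \sqrt{119129}}}{139} \approx 19.629$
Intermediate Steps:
$I{\left(Q \right)} = 4 + Q$
$M{\left(k,l \right)} = 40 + 20 k$ ($M{\left(k,l \right)} = \left(\left(4 + k\right) + k\right) 10 = \left(4 + 2 k\right) 10 = 40 + 20 k$)
$\sqrt{M{\left(\frac{1}{238 - 99},277 \right)} + x{\left(-260,-227 \right)}} = \sqrt{\left(40 + \frac{20}{238 - 99}\right) + \sqrt{\left(-260\right)^{2} + \left(-227\right)^{2}}} = \sqrt{\left(40 + \frac{20}{139}\right) + \sqrt{67600 + 51529}} = \sqrt{\left(40 + 20 \cdot \frac{1}{139}\right) + \sqrt{119129}} = \sqrt{\left(40 + \frac{20}{139}\right) + \sqrt{119129}} = \sqrt{\frac{5580}{139} + \sqrt{119129}}$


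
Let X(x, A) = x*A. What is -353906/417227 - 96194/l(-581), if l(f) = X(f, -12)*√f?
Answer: -353906/417227 + 6871*I*√581/289338 ≈ -0.84823 + 0.5724*I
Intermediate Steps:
X(x, A) = A*x
l(f) = -12*f^(3/2) (l(f) = (-12*f)*√f = -12*f^(3/2))
-353906/417227 - 96194/l(-581) = -353906/417227 - 96194*(-I*√581/4050732) = -353906/417227 - (-6871)*I*√581/289338 = -353906/417227 + 6871*I*√581/289338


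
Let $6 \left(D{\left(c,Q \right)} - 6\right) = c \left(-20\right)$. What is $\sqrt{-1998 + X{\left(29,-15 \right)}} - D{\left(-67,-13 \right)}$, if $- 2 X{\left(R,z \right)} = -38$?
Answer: $- \frac{688}{3} + i \sqrt{1979} \approx -229.33 + 44.486 i$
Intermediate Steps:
$D{\left(c,Q \right)} = 6 - \frac{10 c}{3}$ ($D{\left(c,Q \right)} = 6 + \frac{c \left(-20\right)}{6} = 6 + \frac{\left(-20\right) c}{6} = 6 - \frac{10 c}{3}$)
$X{\left(R,z \right)} = 19$ ($X{\left(R,z \right)} = \left(- \frac{1}{2}\right) \left(-38\right) = 19$)
$\sqrt{-1998 + X{\left(29,-15 \right)}} - D{\left(-67,-13 \right)} = \sqrt{-1998 + 19} - \left(6 - - \frac{670}{3}\right) = \sqrt{-1979} - \left(6 + \frac{670}{3}\right) = i \sqrt{1979} - \frac{688}{3} = - \frac{688}{3} + i \sqrt{1979}$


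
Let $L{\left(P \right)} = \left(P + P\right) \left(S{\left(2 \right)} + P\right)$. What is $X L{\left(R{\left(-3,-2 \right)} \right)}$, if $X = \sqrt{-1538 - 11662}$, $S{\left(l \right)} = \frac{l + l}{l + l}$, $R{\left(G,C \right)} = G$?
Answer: $240 i \sqrt{33} \approx 1378.7 i$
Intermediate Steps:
$S{\left(l \right)} = 1$ ($S{\left(l \right)} = \frac{2 l}{2 l} = 2 l \frac{1}{2 l} = 1$)
$L{\left(P \right)} = 2 P \left(1 + P\right)$ ($L{\left(P \right)} = \left(P + P\right) \left(1 + P\right) = 2 P \left(1 + P\right)$)
$X = 20 i \sqrt{33}$ ($X = \sqrt{-13200} = 20 i \sqrt{33} \approx 114.89 i$)
$X L{\left(R{\left(-3,-2 \right)} \right)} = 20 i \sqrt{33} \cdot 2 \left(-3\right) \left(1 - 3\right) = 20 i \sqrt{33} \cdot 2 \left(-3\right) \left(-2\right) = 20 i \sqrt{33} \cdot 12 = 240 i \sqrt{33}$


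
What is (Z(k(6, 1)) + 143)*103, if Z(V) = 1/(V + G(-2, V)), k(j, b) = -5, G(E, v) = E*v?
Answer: 73748/5 ≈ 14750.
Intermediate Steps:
Z(V) = -1/V (Z(V) = 1/(V - 2*V) = 1/(-V) = -1/V)
(Z(k(6, 1)) + 143)*103 = (-1/(-5) + 143)*103 = (-1*(-⅕) + 143)*103 = (⅕ + 143)*103 = (716/5)*103 = 73748/5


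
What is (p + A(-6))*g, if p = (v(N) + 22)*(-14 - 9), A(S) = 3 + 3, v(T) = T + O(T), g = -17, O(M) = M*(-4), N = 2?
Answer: 6154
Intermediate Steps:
O(M) = -4*M
v(T) = -3*T (v(T) = T - 4*T = -3*T)
A(S) = 6
p = -368 (p = (-3*2 + 22)*(-14 - 9) = (-6 + 22)*(-23) = 16*(-23) = -368)
(p + A(-6))*g = (-368 + 6)*(-17) = -362*(-17) = 6154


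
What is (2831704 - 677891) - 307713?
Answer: 1846100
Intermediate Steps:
(2831704 - 677891) - 307713 = 2153813 - 307713 = 1846100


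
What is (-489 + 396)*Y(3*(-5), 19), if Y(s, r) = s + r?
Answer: -372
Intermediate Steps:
Y(s, r) = r + s
(-489 + 396)*Y(3*(-5), 19) = (-489 + 396)*(19 + 3*(-5)) = -93*(19 - 15) = -93*4 = -372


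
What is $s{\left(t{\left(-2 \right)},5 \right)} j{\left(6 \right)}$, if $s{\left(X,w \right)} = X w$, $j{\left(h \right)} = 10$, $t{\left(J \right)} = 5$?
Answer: $250$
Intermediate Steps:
$s{\left(t{\left(-2 \right)},5 \right)} j{\left(6 \right)} = 5 \cdot 5 \cdot 10 = 25 \cdot 10 = 250$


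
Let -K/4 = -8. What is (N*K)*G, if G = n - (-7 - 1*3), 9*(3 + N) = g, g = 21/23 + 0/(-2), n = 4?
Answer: -89600/69 ≈ -1298.6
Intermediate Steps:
K = 32 (K = -4*(-8) = 32)
g = 21/23 (g = 21*(1/23) + 0*(-½) = 21/23 + 0 = 21/23 ≈ 0.91304)
N = -200/69 (N = -3 + (⅑)*(21/23) = -3 + 7/69 = -200/69 ≈ -2.8986)
G = 14 (G = 4 - (-7 - 1*3) = 4 - (-7 - 3) = 4 - 1*(-10) = 4 + 10 = 14)
(N*K)*G = -200/69*32*14 = -6400/69*14 = -89600/69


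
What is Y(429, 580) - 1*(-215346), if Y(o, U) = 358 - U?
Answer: 215124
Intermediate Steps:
Y(429, 580) - 1*(-215346) = (358 - 1*580) - 1*(-215346) = (358 - 580) + 215346 = -222 + 215346 = 215124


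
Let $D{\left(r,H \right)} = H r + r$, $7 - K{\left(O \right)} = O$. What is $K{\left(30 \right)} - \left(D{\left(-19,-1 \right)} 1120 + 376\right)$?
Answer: $-399$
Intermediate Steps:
$K{\left(O \right)} = 7 - O$
$D{\left(r,H \right)} = r + H r$
$K{\left(30 \right)} - \left(D{\left(-19,-1 \right)} 1120 + 376\right) = \left(7 - 30\right) - \left(- 19 \left(1 - 1\right) 1120 + 376\right) = \left(7 - 30\right) - \left(\left(-19\right) 0 \cdot 1120 + 376\right) = -23 - \left(0 \cdot 1120 + 376\right) = -23 - \left(0 + 376\right) = -23 - 376 = -399$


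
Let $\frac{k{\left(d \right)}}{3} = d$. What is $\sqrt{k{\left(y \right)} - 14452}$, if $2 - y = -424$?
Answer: $i \sqrt{13174} \approx 114.78 i$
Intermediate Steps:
$y = 426$ ($y = 2 - -424 = 2 + 424 = 426$)
$k{\left(d \right)} = 3 d$
$\sqrt{k{\left(y \right)} - 14452} = \sqrt{3 \cdot 426 - 14452} = \sqrt{1278 - 14452} = \sqrt{-13174} = i \sqrt{13174}$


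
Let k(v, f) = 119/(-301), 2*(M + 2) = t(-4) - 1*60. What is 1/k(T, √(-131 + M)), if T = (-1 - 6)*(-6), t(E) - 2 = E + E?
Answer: -43/17 ≈ -2.5294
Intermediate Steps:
t(E) = 2 + 2*E (t(E) = 2 + (E + E) = 2 + 2*E)
M = -35 (M = -2 + ((2 + 2*(-4)) - 1*60)/2 = -2 + ((2 - 8) - 60)/2 = -2 + (-6 - 60)/2 = -2 + (½)*(-66) = -2 - 33 = -35)
T = 42 (T = -7*(-6) = 42)
k(v, f) = -17/43 (k(v, f) = 119*(-1/301) = -17/43)
1/k(T, √(-131 + M)) = 1/(-17/43) = -43/17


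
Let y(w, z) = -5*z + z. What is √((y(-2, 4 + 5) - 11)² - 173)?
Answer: 2*√509 ≈ 45.122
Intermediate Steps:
y(w, z) = -4*z
√((y(-2, 4 + 5) - 11)² - 173) = √((-4*(4 + 5) - 11)² - 173) = √((-4*9 - 11)² - 173) = √((-36 - 11)² - 173) = √((-47)² - 173) = √(2209 - 173) = √2036 = 2*√509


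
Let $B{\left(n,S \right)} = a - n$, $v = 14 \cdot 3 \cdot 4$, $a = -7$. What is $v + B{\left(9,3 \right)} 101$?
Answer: $-1448$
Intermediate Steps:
$v = 168$ ($v = 14 \cdot 12 = 168$)
$B{\left(n,S \right)} = -7 - n$
$v + B{\left(9,3 \right)} 101 = 168 + \left(-7 - 9\right) 101 = 168 - 1616 = -1448$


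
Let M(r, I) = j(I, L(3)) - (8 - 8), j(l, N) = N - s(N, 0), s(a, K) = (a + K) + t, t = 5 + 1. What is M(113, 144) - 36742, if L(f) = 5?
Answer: -36748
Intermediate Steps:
t = 6
s(a, K) = 6 + K + a (s(a, K) = (a + K) + 6 = (K + a) + 6 = 6 + K + a)
j(l, N) = -6 (j(l, N) = N - (6 + 0 + N) = N - (6 + N) = N + (-6 - N) = -6)
M(r, I) = -6 (M(r, I) = -6 - (8 - 8) = -6 - 1*0 = -6 + 0 = -6)
M(113, 144) - 36742 = -6 - 36742 = -36748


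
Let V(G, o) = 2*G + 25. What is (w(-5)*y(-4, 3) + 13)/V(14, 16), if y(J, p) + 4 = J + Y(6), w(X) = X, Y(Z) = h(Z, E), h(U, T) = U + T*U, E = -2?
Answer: 83/53 ≈ 1.5660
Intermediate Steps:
Y(Z) = -Z (Y(Z) = Z*(1 - 2) = Z*(-1) = -Z)
y(J, p) = -10 + J (y(J, p) = -4 + (J - 1*6) = -4 + (J - 6) = -4 + (-6 + J) = -10 + J)
V(G, o) = 25 + 2*G
(w(-5)*y(-4, 3) + 13)/V(14, 16) = (-5*(-10 - 4) + 13)/(25 + 2*14) = (-5*(-14) + 13)/(25 + 28) = (70 + 13)/53 = 83*(1/53) = 83/53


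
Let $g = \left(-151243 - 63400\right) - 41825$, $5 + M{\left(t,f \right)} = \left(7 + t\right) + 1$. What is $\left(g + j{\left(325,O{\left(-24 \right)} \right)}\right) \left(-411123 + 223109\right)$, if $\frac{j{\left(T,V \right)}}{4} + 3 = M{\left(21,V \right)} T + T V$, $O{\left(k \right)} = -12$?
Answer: $45288812320$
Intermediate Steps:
$M{\left(t,f \right)} = 3 + t$ ($M{\left(t,f \right)} = -5 + \left(\left(7 + t\right) + 1\right) = -5 + \left(8 + t\right) = 3 + t$)
$g = -256468$ ($g = -214643 - 41825 = -256468$)
$j{\left(T,V \right)} = -12 + 96 T + 4 T V$ ($j{\left(T,V \right)} = -12 + 4 \left(\left(3 + 21\right) T + T V\right) = -12 + 4 \left(24 T + T V\right) = -12 + \left(96 T + 4 T V\right) = -12 + 96 T + 4 T V$)
$\left(g + j{\left(325,O{\left(-24 \right)} \right)}\right) \left(-411123 + 223109\right) = \left(-256468 + \left(-12 + 96 \cdot 325 + 4 \cdot 325 \left(-12\right)\right)\right) \left(-411123 + 223109\right) = \left(-256468 - -15588\right) \left(-188014\right) = \left(-256468 + 15588\right) \left(-188014\right) = \left(-240880\right) \left(-188014\right) = 45288812320$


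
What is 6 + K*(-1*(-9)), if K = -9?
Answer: -75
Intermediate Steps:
6 + K*(-1*(-9)) = 6 - (-9)*(-9) = 6 - 9*9 = 6 - 81 = -75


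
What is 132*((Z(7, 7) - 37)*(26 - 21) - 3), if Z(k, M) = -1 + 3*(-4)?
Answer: -33396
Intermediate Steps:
Z(k, M) = -13 (Z(k, M) = -1 - 12 = -13)
132*((Z(7, 7) - 37)*(26 - 21) - 3) = 132*((-13 - 37)*(26 - 21) - 3) = 132*(-50*5 - 3) = 132*(-250 - 3) = 132*(-253) = -33396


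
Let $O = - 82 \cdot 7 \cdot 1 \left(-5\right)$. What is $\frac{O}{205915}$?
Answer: $\frac{574}{41183} \approx 0.013938$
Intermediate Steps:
$O = 2870$ ($O = \left(-82\right) 7 \left(-5\right) = \left(-574\right) \left(-5\right) = 2870$)
$\frac{O}{205915} = \frac{2870}{205915} = 2870 \cdot \frac{1}{205915} = \frac{574}{41183}$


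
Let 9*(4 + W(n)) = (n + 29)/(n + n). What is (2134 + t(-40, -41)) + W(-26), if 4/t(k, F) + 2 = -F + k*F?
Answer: 557897065/261924 ≈ 2130.0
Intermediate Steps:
W(n) = -4 + (29 + n)/(18*n) (W(n) = -4 + ((n + 29)/(n + n))/9 = -4 + ((29 + n)/((2*n)))/9 = -4 + ((29 + n)*(1/(2*n)))/9 = -4 + ((29 + n)/(2*n))/9 = -4 + (29 + n)/(18*n))
t(k, F) = 4/(-2 - F + F*k) (t(k, F) = 4/(-2 + (-F + k*F)) = 4/(-2 + (-F + F*k)) = 4/(-2 - F + F*k))
(2134 + t(-40, -41)) + W(-26) = (2134 + 4/(-2 - 1*(-41) - 41*(-40))) + (1/18)*(29 - 71*(-26))/(-26) = (2134 + 4/(-2 + 41 + 1640)) + (1/18)*(-1/26)*(29 + 1846) = (2134 + 4/1679) + (1/18)*(-1/26)*1875 = (2134 + 4*(1/1679)) - 625/156 = (2134 + 4/1679) - 625/156 = 3582990/1679 - 625/156 = 557897065/261924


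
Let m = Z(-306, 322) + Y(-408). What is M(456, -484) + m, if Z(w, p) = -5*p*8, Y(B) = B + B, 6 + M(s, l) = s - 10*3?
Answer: -13276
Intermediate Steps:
M(s, l) = -36 + s (M(s, l) = -6 + (s - 10*3) = -6 + (s - 30) = -6 + (-30 + s) = -36 + s)
Y(B) = 2*B
Z(w, p) = -40*p
m = -13696 (m = -40*322 + 2*(-408) = -12880 - 816 = -13696)
M(456, -484) + m = (-36 + 456) - 13696 = 420 - 13696 = -13276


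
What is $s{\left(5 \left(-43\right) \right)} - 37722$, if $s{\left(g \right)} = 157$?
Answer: $-37565$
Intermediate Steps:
$s{\left(5 \left(-43\right) \right)} - 37722 = 157 - 37722 = -37565$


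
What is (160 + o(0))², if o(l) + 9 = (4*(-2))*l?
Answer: 22801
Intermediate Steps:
o(l) = -9 - 8*l (o(l) = -9 + (4*(-2))*l = -9 - 8*l)
(160 + o(0))² = (160 + (-9 - 8*0))² = (160 + (-9 + 0))² = (160 - 9)² = 151² = 22801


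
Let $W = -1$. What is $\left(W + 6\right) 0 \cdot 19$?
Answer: $0$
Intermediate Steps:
$\left(W + 6\right) 0 \cdot 19 = \left(-1 + 6\right) 0 \cdot 19 = 5 \cdot 0 \cdot 19 = 0 \cdot 19 = 0$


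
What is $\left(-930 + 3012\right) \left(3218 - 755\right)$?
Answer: $5127966$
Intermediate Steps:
$\left(-930 + 3012\right) \left(3218 - 755\right) = 2082 \cdot 2463 = 5127966$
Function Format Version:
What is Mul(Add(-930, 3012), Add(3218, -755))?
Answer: 5127966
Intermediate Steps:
Mul(Add(-930, 3012), Add(3218, -755)) = Mul(2082, 2463) = 5127966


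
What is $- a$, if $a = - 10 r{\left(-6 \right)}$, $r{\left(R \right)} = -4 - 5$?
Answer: $-90$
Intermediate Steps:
$r{\left(R \right)} = -9$
$a = 90$ ($a = \left(-10\right) \left(-9\right) = 90$)
$- a = \left(-1\right) 90 = -90$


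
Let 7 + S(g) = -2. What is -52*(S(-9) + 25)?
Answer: -832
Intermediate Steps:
S(g) = -9 (S(g) = -7 - 2 = -9)
-52*(S(-9) + 25) = -52*(-9 + 25) = -52*16 = -832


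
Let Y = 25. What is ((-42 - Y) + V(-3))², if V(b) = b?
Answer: 4900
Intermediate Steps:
((-42 - Y) + V(-3))² = ((-42 - 1*25) - 3)² = ((-42 - 25) - 3)² = (-67 - 3)² = (-70)² = 4900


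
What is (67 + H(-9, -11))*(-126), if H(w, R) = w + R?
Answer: -5922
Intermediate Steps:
H(w, R) = R + w
(67 + H(-9, -11))*(-126) = (67 + (-11 - 9))*(-126) = (67 - 20)*(-126) = 47*(-126) = -5922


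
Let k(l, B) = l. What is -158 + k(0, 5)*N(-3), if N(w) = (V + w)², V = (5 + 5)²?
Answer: -158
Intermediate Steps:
V = 100 (V = 10² = 100)
N(w) = (100 + w)²
-158 + k(0, 5)*N(-3) = -158 + 0*(100 - 3)² = -158 + 0*97² = -158 + 0*9409 = -158 + 0 = -158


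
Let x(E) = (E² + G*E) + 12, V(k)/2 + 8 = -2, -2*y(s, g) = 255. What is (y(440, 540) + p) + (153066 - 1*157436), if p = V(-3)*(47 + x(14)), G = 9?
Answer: -24235/2 ≈ -12118.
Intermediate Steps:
y(s, g) = -255/2 (y(s, g) = -½*255 = -255/2)
V(k) = -20 (V(k) = -16 + 2*(-2) = -16 - 4 = -20)
x(E) = 12 + E² + 9*E (x(E) = (E² + 9*E) + 12 = 12 + E² + 9*E)
p = -7620 (p = -20*(47 + (12 + 14² + 9*14)) = -20*(47 + (12 + 196 + 126)) = -20*(47 + 334) = -20*381 = -7620)
(y(440, 540) + p) + (153066 - 1*157436) = (-255/2 - 7620) + (153066 - 1*157436) = -15495/2 + (153066 - 157436) = -15495/2 - 4370 = -24235/2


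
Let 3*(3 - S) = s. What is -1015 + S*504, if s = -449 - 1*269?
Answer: 121121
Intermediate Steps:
s = -718 (s = -449 - 269 = -718)
S = 727/3 (S = 3 - ⅓*(-718) = 3 + 718/3 = 727/3 ≈ 242.33)
-1015 + S*504 = -1015 + (727/3)*504 = -1015 + 122136 = 121121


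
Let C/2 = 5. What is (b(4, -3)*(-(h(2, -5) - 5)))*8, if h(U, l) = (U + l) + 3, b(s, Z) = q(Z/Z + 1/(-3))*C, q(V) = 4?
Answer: 1600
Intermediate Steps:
C = 10 (C = 2*5 = 10)
b(s, Z) = 40 (b(s, Z) = 4*10 = 40)
h(U, l) = 3 + U + l
(b(4, -3)*(-(h(2, -5) - 5)))*8 = (40*(-((3 + 2 - 5) - 5)))*8 = (40*(-(0 - 5)))*8 = (40*(-1*(-5)))*8 = (40*5)*8 = 200*8 = 1600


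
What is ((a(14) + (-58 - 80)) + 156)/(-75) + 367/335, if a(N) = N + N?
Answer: 2423/5025 ≈ 0.48219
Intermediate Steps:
a(N) = 2*N
((a(14) + (-58 - 80)) + 156)/(-75) + 367/335 = ((2*14 + (-58 - 80)) + 156)/(-75) + 367/335 = ((28 - 138) + 156)*(-1/75) + 367*(1/335) = (-110 + 156)*(-1/75) + 367/335 = 46*(-1/75) + 367/335 = -46/75 + 367/335 = 2423/5025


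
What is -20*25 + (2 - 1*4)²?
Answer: -496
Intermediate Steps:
-20*25 + (2 - 1*4)² = -500 + (2 - 4)² = -500 + (-2)² = -500 + 4 = -496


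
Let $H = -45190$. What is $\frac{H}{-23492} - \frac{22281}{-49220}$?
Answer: $\frac{686919263}{289069060} \approx 2.3763$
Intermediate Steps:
$\frac{H}{-23492} - \frac{22281}{-49220} = - \frac{45190}{-23492} - \frac{22281}{-49220} = \left(-45190\right) \left(- \frac{1}{23492}\right) - - \frac{22281}{49220} = \frac{22595}{11746} + \frac{22281}{49220} = \frac{686919263}{289069060}$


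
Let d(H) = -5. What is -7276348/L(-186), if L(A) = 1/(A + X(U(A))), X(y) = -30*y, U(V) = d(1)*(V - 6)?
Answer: 210912223128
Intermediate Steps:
U(V) = 30 - 5*V (U(V) = -5*(V - 6) = -5*(-6 + V) = 30 - 5*V)
L(A) = 1/(-900 + 151*A) (L(A) = 1/(A - 30*(30 - 5*A)) = 1/(A + (-900 + 150*A)) = 1/(-900 + 151*A))
-7276348/L(-186) = -7276348/(1/(-900 + 151*(-186))) = -7276348/(1/(-900 - 28086)) = -7276348/(1/(-28986)) = -7276348/(-1/28986) = -7276348*(-28986) = 210912223128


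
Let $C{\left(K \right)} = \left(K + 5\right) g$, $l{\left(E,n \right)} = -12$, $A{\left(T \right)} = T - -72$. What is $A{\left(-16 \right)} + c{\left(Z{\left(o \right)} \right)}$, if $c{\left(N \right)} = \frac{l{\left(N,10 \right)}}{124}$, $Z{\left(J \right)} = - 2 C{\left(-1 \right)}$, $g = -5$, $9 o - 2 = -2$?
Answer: $\frac{1733}{31} \approx 55.903$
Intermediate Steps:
$A{\left(T \right)} = 72 + T$ ($A{\left(T \right)} = T + 72 = 72 + T$)
$o = 0$ ($o = \frac{2}{9} + \frac{1}{9} \left(-2\right) = \frac{2}{9} - \frac{2}{9} = 0$)
$C{\left(K \right)} = -25 - 5 K$ ($C{\left(K \right)} = \left(K + 5\right) \left(-5\right) = \left(5 + K\right) \left(-5\right) = -25 - 5 K$)
$Z{\left(J \right)} = 40$ ($Z{\left(J \right)} = - 2 \left(-25 - -5\right) = - 2 \left(-25 + 5\right) = \left(-2\right) \left(-20\right) = 40$)
$c{\left(N \right)} = - \frac{3}{31}$ ($c{\left(N \right)} = - \frac{12}{124} = \left(-12\right) \frac{1}{124} = - \frac{3}{31}$)
$A{\left(-16 \right)} + c{\left(Z{\left(o \right)} \right)} = \left(72 - 16\right) - \frac{3}{31} = 56 - \frac{3}{31} = \frac{1733}{31}$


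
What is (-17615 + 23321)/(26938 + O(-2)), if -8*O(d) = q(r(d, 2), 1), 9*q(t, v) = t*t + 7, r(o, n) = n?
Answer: 410832/1939525 ≈ 0.21182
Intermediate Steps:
q(t, v) = 7/9 + t²/9 (q(t, v) = (t*t + 7)/9 = (t² + 7)/9 = (7 + t²)/9 = 7/9 + t²/9)
O(d) = -11/72 (O(d) = -(7/9 + (⅑)*2²)/8 = -(7/9 + (⅑)*4)/8 = -(7/9 + 4/9)/8 = -⅛*11/9 = -11/72)
(-17615 + 23321)/(26938 + O(-2)) = (-17615 + 23321)/(26938 - 11/72) = 5706/(1939525/72) = 5706*(72/1939525) = 410832/1939525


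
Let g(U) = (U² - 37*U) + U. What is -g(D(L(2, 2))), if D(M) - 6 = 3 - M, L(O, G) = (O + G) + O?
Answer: 99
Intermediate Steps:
L(O, G) = G + 2*O (L(O, G) = (G + O) + O = G + 2*O)
D(M) = 9 - M (D(M) = 6 + (3 - M) = 9 - M)
g(U) = U² - 36*U
-g(D(L(2, 2))) = -(9 - (2 + 2*2))*(-36 + (9 - (2 + 2*2))) = -(9 - (2 + 4))*(-36 + (9 - (2 + 4))) = -(9 - 1*6)*(-36 + (9 - 1*6)) = -(9 - 6)*(-36 + (9 - 6)) = -3*(-36 + 3) = -3*(-33) = -1*(-99) = 99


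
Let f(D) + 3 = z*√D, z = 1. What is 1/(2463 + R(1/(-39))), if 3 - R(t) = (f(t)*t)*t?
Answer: 222493052691/548668306778320 + 1521*I*√39/548668306778320 ≈ 0.00040551 + 1.7312e-11*I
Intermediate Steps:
f(D) = -3 + √D (f(D) = -3 + 1*√D = -3 + √D)
R(t) = 3 - t²*(-3 + √t) (R(t) = 3 - (-3 + √t)*t*t = 3 - t*(-3 + √t)*t = 3 - t²*(-3 + √t))
1/(2463 + R(1/(-39))) = 1/(2463 + (3 + (1/(-39))²*(3 - √(1/(-39))))) = 1/(2463 + (3 + (-1/39)²*(3 - √(-1/39)))) = 1/(2463 + (3 + (3 - I*√39/39)/1521)) = 1/(2463 + (3 + (1/507 - I*√39/59319))) = 1/(2463 + (1522/507 - I*√39/59319)) = 1/(1250263/507 - I*√39/59319)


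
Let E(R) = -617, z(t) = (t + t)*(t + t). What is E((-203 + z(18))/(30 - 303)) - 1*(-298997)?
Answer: 298380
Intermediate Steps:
z(t) = 4*t² (z(t) = (2*t)*(2*t) = 4*t²)
E((-203 + z(18))/(30 - 303)) - 1*(-298997) = -617 - 1*(-298997) = -617 + 298997 = 298380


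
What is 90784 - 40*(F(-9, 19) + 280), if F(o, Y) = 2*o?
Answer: 80304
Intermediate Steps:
90784 - 40*(F(-9, 19) + 280) = 90784 - 40*(2*(-9) + 280) = 90784 - 40*(-18 + 280) = 90784 - 40*262 = 90784 - 1*10480 = 90784 - 10480 = 80304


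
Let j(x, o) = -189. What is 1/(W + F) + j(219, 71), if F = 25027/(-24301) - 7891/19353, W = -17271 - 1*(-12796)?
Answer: -397893913623786/2105256313897 ≈ -189.00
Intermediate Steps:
W = -4475 (W = -17271 + 12796 = -4475)
F = -676106722/470297253 (F = 25027*(-1/24301) - 7891*1/19353 = -25027/24301 - 7891/19353 = -676106722/470297253 ≈ -1.4376)
1/(W + F) + j(219, 71) = 1/(-4475 - 676106722/470297253) - 189 = 1/(-2105256313897/470297253) - 189 = -470297253/2105256313897 - 189 = -397893913623786/2105256313897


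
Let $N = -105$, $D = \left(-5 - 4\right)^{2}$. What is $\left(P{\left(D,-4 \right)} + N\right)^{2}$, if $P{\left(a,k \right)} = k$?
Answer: $11881$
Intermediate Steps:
$D = 81$ ($D = \left(-9\right)^{2} = 81$)
$\left(P{\left(D,-4 \right)} + N\right)^{2} = \left(-4 - 105\right)^{2} = \left(-109\right)^{2} = 11881$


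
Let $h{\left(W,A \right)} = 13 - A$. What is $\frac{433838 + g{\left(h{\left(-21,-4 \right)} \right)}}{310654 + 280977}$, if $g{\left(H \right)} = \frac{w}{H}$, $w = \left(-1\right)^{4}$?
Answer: $\frac{7375247}{10057727} \approx 0.73329$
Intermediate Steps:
$w = 1$
$g{\left(H \right)} = \frac{1}{H}$ ($g{\left(H \right)} = 1 \frac{1}{H} = \frac{1}{H}$)
$\frac{433838 + g{\left(h{\left(-21,-4 \right)} \right)}}{310654 + 280977} = \frac{433838 + \frac{1}{13 - -4}}{310654 + 280977} = \frac{433838 + \frac{1}{13 + 4}}{591631} = \left(433838 + \frac{1}{17}\right) \frac{1}{591631} = \frac{7375247}{17} \cdot \frac{1}{591631} = \frac{7375247}{10057727}$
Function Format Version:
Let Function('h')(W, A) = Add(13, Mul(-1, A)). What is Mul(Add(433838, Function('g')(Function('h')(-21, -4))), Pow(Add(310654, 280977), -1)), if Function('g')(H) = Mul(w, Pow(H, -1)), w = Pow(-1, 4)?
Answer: Rational(7375247, 10057727) ≈ 0.73329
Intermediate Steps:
w = 1
Function('g')(H) = Pow(H, -1) (Function('g')(H) = Mul(1, Pow(H, -1)) = Pow(H, -1))
Mul(Add(433838, Function('g')(Function('h')(-21, -4))), Pow(Add(310654, 280977), -1)) = Mul(Add(433838, Pow(Add(13, Mul(-1, -4)), -1)), Pow(Add(310654, 280977), -1)) = Mul(Add(433838, Pow(Add(13, 4), -1)), Pow(591631, -1)) = Mul(Add(433838, Pow(17, -1)), Rational(1, 591631)) = Mul(Add(433838, Rational(1, 17)), Rational(1, 591631)) = Mul(Rational(7375247, 17), Rational(1, 591631)) = Rational(7375247, 10057727)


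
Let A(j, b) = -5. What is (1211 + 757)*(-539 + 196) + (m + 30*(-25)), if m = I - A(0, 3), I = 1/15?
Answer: -10136534/15 ≈ -6.7577e+5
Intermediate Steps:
I = 1/15 ≈ 0.066667
m = 76/15 (m = 1/15 - 1*(-5) = 1/15 + 5 = 76/15 ≈ 5.0667)
(1211 + 757)*(-539 + 196) + (m + 30*(-25)) = (1211 + 757)*(-539 + 196) + (76/15 + 30*(-25)) = 1968*(-343) + (76/15 - 750) = -675024 - 11174/15 = -10136534/15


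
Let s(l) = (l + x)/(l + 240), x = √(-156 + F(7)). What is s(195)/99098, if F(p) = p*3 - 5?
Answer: 13/2873842 + I*√35/21553815 ≈ 4.5236e-6 + 2.7448e-7*I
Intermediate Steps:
F(p) = -5 + 3*p (F(p) = 3*p - 5 = -5 + 3*p)
x = 2*I*√35 (x = √(-156 + (-5 + 3*7)) = √(-156 + (-5 + 21)) = √(-156 + 16) = √(-140) = 2*I*√35 ≈ 11.832*I)
s(l) = (l + 2*I*√35)/(240 + l) (s(l) = (l + 2*I*√35)/(l + 240) = (l + 2*I*√35)/(240 + l))
s(195)/99098 = ((195 + 2*I*√35)/(240 + 195))/99098 = ((195 + 2*I*√35)/435)*(1/99098) = (13/29 + 2*I*√35/435)*(1/99098) = 13/2873842 + I*√35/21553815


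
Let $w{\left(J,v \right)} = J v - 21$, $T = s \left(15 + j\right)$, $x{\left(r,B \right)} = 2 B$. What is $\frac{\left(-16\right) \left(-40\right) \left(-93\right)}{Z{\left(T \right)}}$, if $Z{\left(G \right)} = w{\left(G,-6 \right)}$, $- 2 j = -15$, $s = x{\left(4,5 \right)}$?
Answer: $\frac{19840}{457} \approx 43.414$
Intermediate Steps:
$s = 10$ ($s = 2 \cdot 5 = 10$)
$j = \frac{15}{2}$ ($j = \left(- \frac{1}{2}\right) \left(-15\right) = \frac{15}{2} \approx 7.5$)
$T = 225$ ($T = 10 \left(15 + \frac{15}{2}\right) = 10 \cdot \frac{45}{2} = 225$)
$w{\left(J,v \right)} = -21 + J v$
$Z{\left(G \right)} = -21 - 6 G$ ($Z{\left(G \right)} = -21 + G \left(-6\right) = -21 - 6 G$)
$\frac{\left(-16\right) \left(-40\right) \left(-93\right)}{Z{\left(T \right)}} = \frac{\left(-16\right) \left(-40\right) \left(-93\right)}{-21 - 1350} = \frac{640 \left(-93\right)}{-21 - 1350} = - \frac{59520}{-1371} = \left(-59520\right) \left(- \frac{1}{1371}\right) = \frac{19840}{457}$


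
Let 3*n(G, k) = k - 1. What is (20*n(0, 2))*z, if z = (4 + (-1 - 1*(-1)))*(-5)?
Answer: -400/3 ≈ -133.33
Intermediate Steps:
n(G, k) = -1/3 + k/3 (n(G, k) = (k - 1)/3 = (-1 + k)/3 = -1/3 + k/3)
z = -20 (z = (4 + (-1 + 1))*(-5) = (4 + 0)*(-5) = 4*(-5) = -20)
(20*n(0, 2))*z = (20*(-1/3 + (1/3)*2))*(-20) = (20*(-1/3 + 2/3))*(-20) = (20*(1/3))*(-20) = (20/3)*(-20) = -400/3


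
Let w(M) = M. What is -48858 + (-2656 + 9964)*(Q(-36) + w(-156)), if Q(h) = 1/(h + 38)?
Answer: -1185252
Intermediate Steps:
Q(h) = 1/(38 + h)
-48858 + (-2656 + 9964)*(Q(-36) + w(-156)) = -48858 + (-2656 + 9964)*(1/(38 - 36) - 156) = -48858 + 7308*(1/2 - 156) = -48858 + 7308*(½ - 156) = -48858 + 7308*(-311/2) = -48858 - 1136394 = -1185252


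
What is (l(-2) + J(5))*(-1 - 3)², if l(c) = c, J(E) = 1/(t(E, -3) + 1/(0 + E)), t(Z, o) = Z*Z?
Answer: -1976/63 ≈ -31.365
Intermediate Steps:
t(Z, o) = Z²
J(E) = 1/(1/E + E²) (J(E) = 1/(E² + 1/(0 + E)) = 1/(E² + 1/E) = 1/(1/E + E²))
(l(-2) + J(5))*(-1 - 3)² = (-2 + 5/(1 + 5³))*(-1 - 3)² = (-2 + 5/(1 + 125))*(-4)² = (-2 + 5/126)*16 = -247/126*16 = -1976/63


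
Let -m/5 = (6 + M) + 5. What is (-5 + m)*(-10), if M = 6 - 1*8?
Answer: 500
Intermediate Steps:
M = -2 (M = 6 - 8 = -2)
m = -45 (m = -5*((6 - 2) + 5) = -5*(4 + 5) = -5*9 = -45)
(-5 + m)*(-10) = (-5 - 45)*(-10) = -50*(-10) = 500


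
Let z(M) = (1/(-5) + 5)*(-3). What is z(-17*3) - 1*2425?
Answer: -12197/5 ≈ -2439.4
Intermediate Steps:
z(M) = -72/5 (z(M) = (-1/5 + 5)*(-3) = (24/5)*(-3) = -72/5)
z(-17*3) - 1*2425 = -72/5 - 1*2425 = -72/5 - 2425 = -12197/5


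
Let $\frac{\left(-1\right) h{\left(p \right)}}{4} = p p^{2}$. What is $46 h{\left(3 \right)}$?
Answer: $-4968$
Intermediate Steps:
$h{\left(p \right)} = - 4 p^{3}$ ($h{\left(p \right)} = - 4 p p^{2} = - 4 p^{3}$)
$46 h{\left(3 \right)} = 46 \left(- 4 \cdot 3^{3}\right) = 46 \left(\left(-4\right) 27\right) = 46 \left(-108\right) = -4968$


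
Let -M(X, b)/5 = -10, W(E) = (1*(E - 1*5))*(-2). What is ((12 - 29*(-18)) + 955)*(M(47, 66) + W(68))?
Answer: -113164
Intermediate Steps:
W(E) = 10 - 2*E (W(E) = (1*(E - 5))*(-2) = (1*(-5 + E))*(-2) = (-5 + E)*(-2) = 10 - 2*E)
M(X, b) = 50 (M(X, b) = -5*(-10) = 50)
((12 - 29*(-18)) + 955)*(M(47, 66) + W(68)) = ((12 - 29*(-18)) + 955)*(50 + (10 - 2*68)) = ((12 + 522) + 955)*(50 + (10 - 136)) = (534 + 955)*(50 - 126) = 1489*(-76) = -113164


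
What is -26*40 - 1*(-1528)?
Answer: 488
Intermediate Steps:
-26*40 - 1*(-1528) = -1040 + 1528 = 488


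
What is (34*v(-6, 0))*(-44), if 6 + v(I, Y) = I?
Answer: 17952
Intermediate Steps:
v(I, Y) = -6 + I
(34*v(-6, 0))*(-44) = (34*(-6 - 6))*(-44) = (34*(-12))*(-44) = -408*(-44) = 17952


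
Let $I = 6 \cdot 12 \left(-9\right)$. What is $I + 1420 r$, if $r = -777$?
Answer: $-1103988$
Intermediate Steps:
$I = -648$ ($I = 72 \left(-9\right) = -648$)
$I + 1420 r = -648 + 1420 \left(-777\right) = -648 - 1103340 = -1103988$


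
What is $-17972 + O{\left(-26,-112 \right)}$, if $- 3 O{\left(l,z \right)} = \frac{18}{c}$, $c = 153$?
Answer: $- \frac{916574}{51} \approx -17972.0$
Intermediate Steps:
$O{\left(l,z \right)} = - \frac{2}{51}$ ($O{\left(l,z \right)} = - \frac{18 \cdot \frac{1}{153}}{3} = \left(- \frac{1}{3}\right) \frac{2}{17} = - \frac{2}{51}$)
$-17972 + O{\left(-26,-112 \right)} = -17972 - \frac{2}{51} = - \frac{916574}{51}$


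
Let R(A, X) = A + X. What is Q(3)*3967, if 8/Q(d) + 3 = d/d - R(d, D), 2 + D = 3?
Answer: -15868/3 ≈ -5289.3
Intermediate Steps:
D = 1 (D = -2 + 3 = 1)
Q(d) = 8/(-3 - d) (Q(d) = 8/(-3 + (d/d - (d + 1))) = 8/(-3 + (1 - (1 + d))) = 8/(-3 + (1 + (-1 - d))) = 8/(-3 - d))
Q(3)*3967 = -8/(3 + 3)*3967 = -8/6*3967 = -8*⅙*3967 = -4/3*3967 = -15868/3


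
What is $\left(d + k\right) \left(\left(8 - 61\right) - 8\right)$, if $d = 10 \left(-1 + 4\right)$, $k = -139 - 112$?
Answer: $13481$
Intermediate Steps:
$k = -251$ ($k = -139 - 112 = -251$)
$d = 30$ ($d = 10 \cdot 3 = 30$)
$\left(d + k\right) \left(\left(8 - 61\right) - 8\right) = \left(30 - 251\right) \left(\left(8 - 61\right) - 8\right) = - 221 \left(-53 - 8\right) = \left(-221\right) \left(-61\right) = 13481$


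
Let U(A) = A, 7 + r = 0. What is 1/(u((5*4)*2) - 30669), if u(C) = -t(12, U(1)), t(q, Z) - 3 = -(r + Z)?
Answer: -1/30678 ≈ -3.2597e-5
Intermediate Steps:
r = -7 (r = -7 + 0 = -7)
t(q, Z) = 10 - Z (t(q, Z) = 3 - (-7 + Z) = 3 + (7 - Z) = 10 - Z)
u(C) = -9 (u(C) = -(10 - 1*1) = -(10 - 1) = -1*9 = -9)
1/(u((5*4)*2) - 30669) = 1/(-9 - 30669) = 1/(-30678) = -1/30678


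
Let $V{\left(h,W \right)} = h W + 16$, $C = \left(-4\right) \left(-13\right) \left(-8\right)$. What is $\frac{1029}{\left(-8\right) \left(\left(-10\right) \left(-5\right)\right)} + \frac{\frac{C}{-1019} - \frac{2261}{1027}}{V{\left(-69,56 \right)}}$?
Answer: $- \frac{517876726487}{201349101200} \approx -2.572$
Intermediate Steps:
$C = -416$ ($C = 52 \left(-8\right) = -416$)
$V{\left(h,W \right)} = 16 + W h$ ($V{\left(h,W \right)} = W h + 16 = 16 + W h$)
$\frac{1029}{\left(-8\right) \left(\left(-10\right) \left(-5\right)\right)} + \frac{\frac{C}{-1019} - \frac{2261}{1027}}{V{\left(-69,56 \right)}} = \frac{1029}{\left(-8\right) \left(\left(-10\right) \left(-5\right)\right)} + \frac{- \frac{416}{-1019} - \frac{2261}{1027}}{16 + 56 \left(-69\right)} = \frac{1029}{\left(-8\right) 50} + \frac{\left(-416\right) \left(- \frac{1}{1019}\right) - \frac{2261}{1027}}{16 - 3864} = \frac{1029}{-400} + \frac{\frac{416}{1019} - \frac{2261}{1027}}{-3848} = 1029 \left(- \frac{1}{400}\right) - - \frac{1876727}{4026982024} = - \frac{1029}{400} + \frac{1876727}{4026982024} = - \frac{517876726487}{201349101200}$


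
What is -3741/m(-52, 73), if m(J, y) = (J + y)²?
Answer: -1247/147 ≈ -8.4830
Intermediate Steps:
-3741/m(-52, 73) = -3741/(-52 + 73)² = -3741/(21²) = -3741/441 = -3741*1/441 = -1247/147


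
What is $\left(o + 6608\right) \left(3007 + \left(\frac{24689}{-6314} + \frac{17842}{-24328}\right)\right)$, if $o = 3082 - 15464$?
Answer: $- \frac{47551254923581}{2742982} \approx -1.7336 \cdot 10^{7}$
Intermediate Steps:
$o = -12382$
$\left(o + 6608\right) \left(3007 + \left(\frac{24689}{-6314} + \frac{17842}{-24328}\right)\right) = \left(-12382 + 6608\right) \left(3007 + \left(\frac{24689}{-6314} + \frac{17842}{-24328}\right)\right) = - 5774 \left(3007 + \left(24689 \left(- \frac{1}{6314}\right) + 17842 \left(- \frac{1}{24328}\right)\right)\right) = - 5774 \left(3007 - \frac{25474585}{5485964}\right) = \left(-5774\right) \frac{16470819163}{5485964} = - \frac{47551254923581}{2742982}$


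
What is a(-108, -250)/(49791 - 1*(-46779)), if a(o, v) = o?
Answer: -6/5365 ≈ -0.0011184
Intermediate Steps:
a(-108, -250)/(49791 - 1*(-46779)) = -108/(49791 - 1*(-46779)) = -108/(49791 + 46779) = -108/96570 = -108*1/96570 = -6/5365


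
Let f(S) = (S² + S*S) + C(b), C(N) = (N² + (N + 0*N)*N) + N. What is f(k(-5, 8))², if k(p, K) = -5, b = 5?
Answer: 11025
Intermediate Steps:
C(N) = N + 2*N² (C(N) = (N² + (N + 0)*N) + N = (N² + N*N) + N = (N² + N²) + N = 2*N² + N = N + 2*N²)
f(S) = 55 + 2*S² (f(S) = (S² + S*S) + 5*(1 + 2*5) = (S² + S²) + 5*(1 + 10) = 2*S² + 5*11 = 2*S² + 55 = 55 + 2*S²)
f(k(-5, 8))² = (55 + 2*(-5)²)² = (55 + 2*25)² = (55 + 50)² = 105² = 11025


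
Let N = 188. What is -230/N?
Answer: -115/94 ≈ -1.2234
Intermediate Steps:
-230/N = -230/188 = -46*5/188 = -115/94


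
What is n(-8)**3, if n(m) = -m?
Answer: 512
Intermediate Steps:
n(-8)**3 = (-1*(-8))**3 = 8**3 = 512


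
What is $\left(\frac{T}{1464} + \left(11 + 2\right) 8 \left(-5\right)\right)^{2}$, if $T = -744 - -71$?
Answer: $\frac{580572374209}{2143296} \approx 2.7088 \cdot 10^{5}$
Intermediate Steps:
$T = -673$ ($T = -744 + 71 = -673$)
$\left(\frac{T}{1464} + \left(11 + 2\right) 8 \left(-5\right)\right)^{2} = \left(- \frac{673}{1464} + \left(11 + 2\right) 8 \left(-5\right)\right)^{2} = \left(\left(-673\right) \frac{1}{1464} + 13 \left(-40\right)\right)^{2} = \left(- \frac{673}{1464} - 520\right)^{2} = \left(- \frac{761953}{1464}\right)^{2} = \frac{580572374209}{2143296}$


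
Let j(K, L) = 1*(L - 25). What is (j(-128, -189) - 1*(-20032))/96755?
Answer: 19818/96755 ≈ 0.20483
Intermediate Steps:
j(K, L) = -25 + L (j(K, L) = 1*(-25 + L) = -25 + L)
(j(-128, -189) - 1*(-20032))/96755 = ((-25 - 189) - 1*(-20032))/96755 = (-214 + 20032)*(1/96755) = 19818*(1/96755) = 19818/96755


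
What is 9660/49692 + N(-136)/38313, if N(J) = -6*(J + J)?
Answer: 12533359/52884711 ≈ 0.23699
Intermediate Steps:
N(J) = -12*J
9660/49692 + N(-136)/38313 = 9660/49692 - 12*(-136)/38313 = 9660*(1/49692) + 1632*(1/38313) = 805/4141 + 544/12771 = 12533359/52884711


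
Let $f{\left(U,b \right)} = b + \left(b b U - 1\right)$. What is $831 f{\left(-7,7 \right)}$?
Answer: $-280047$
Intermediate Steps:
$f{\left(U,b \right)} = -1 + b + U b^{2}$ ($f{\left(U,b \right)} = b + \left(b^{2} U - 1\right) = b + \left(U b^{2} - 1\right) = b + \left(-1 + U b^{2}\right) = -1 + b + U b^{2}$)
$831 f{\left(-7,7 \right)} = 831 \left(-1 + 7 - 7 \cdot 7^{2}\right) = 831 \left(-1 + 7 - 343\right) = 831 \left(-337\right) = -280047$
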